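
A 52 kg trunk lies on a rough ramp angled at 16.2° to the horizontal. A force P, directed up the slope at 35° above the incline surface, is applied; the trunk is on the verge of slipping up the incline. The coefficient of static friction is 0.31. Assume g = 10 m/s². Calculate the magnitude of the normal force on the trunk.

On the verge of sliding up the incline, friction equals μN and acts down the slope.
Perpendicular: N + P sin 35° = W cos 16.2° = 499.4 N.
Along incline: P cos 35° = W sin 16.2° + μN  with W sin 16.2° = 145.1 N.
Solving the pair for P and N: P = 300.8 N, N = 326.8 N (and f = μN = 101.3 N).

N ≈ 327 N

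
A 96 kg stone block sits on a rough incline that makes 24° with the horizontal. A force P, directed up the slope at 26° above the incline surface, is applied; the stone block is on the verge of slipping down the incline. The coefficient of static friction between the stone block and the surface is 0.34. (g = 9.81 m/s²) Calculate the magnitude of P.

On the verge of sliding down the incline, friction equals μN and acts up the slope.
Perpendicular: N + P sin 26° = W cos 24° = 860.3 N.
Along incline: P cos 26° + μN = W sin 24° with W sin 24° = 383 N.
Solving the pair for P and N: P = 120.8 N, N = 807.4 N (and f = μN = 274.5 N).

P ≈ 121 N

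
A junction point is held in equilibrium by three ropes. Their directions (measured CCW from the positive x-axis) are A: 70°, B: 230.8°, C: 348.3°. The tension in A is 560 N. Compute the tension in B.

Resolve: ΣF_x = 560 cos 70° + T_B cos 230.8° + T_C cos 348.3° = 0.
        ΣF_y = 560 sin 70° + T_B sin 230.8° + T_C sin 348.3° = 0.
The known terms sum to (191.5, 526.2) N, so -0.6320 T_B + 0.9792 T_C = -191.5 and -0.7749 T_B − 0.2028 T_C = -526.2.
Solving simultaneously: T_B = 624.7 N, T_C = 207.6 N.

T_B ≈ 625 N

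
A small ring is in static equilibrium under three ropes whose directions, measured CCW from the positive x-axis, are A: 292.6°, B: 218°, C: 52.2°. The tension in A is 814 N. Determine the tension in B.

T_B ≈ 2890 N

Resolve: ΣF_x = 814 cos 292.6° + T_B cos 218° + T_C cos 52.2° = 0.
        ΣF_y = 814 sin 292.6° + T_B sin 218° + T_C sin 52.2° = 0.
The known terms sum to (312.8, -751.5) N, so -0.7880 T_B + 0.6129 T_C = -312.8 and -0.6157 T_B + 0.7902 T_C = 751.5.
Solving simultaneously: T_B = 2885 N, T_C = 3199 N.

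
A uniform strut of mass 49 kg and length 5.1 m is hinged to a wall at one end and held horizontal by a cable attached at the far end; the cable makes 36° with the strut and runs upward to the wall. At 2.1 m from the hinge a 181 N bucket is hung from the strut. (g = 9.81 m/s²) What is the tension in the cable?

T ≈ 536 N

Take torques about the hinge: T sin 36° · 5.1 = 49×9.81×2.55 + 181×2.1 = 1605.9 N·m.
So T = 1605.9 / (0.5878 × 5.1) = 535.7 N.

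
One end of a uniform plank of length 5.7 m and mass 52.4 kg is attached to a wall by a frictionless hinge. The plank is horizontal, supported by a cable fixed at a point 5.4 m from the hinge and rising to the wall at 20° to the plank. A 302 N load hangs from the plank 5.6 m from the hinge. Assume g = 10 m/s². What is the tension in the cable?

T ≈ 1720 N

Take torques about the hinge: T sin 20° · 5.4 = 52.4×10×2.85 + 302×5.6 = 3184.6 N·m.
So T = 3184.6 / (0.3420 × 5.4) = 1724.3 N.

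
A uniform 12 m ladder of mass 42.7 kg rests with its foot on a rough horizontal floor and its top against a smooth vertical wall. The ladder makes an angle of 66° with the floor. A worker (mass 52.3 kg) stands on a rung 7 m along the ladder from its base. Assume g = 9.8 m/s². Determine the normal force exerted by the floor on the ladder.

N_floor ≈ 931 N

ΣF_y = 0: N_floor = 42.7×9.8 + 52.3×9.8 = 931 N.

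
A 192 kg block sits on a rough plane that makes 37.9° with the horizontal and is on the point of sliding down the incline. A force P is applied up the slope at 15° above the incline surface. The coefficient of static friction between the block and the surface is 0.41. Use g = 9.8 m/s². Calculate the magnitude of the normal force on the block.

N ≈ 1320 N

On the verge of sliding down the incline, friction equals μN and acts up the slope.
Perpendicular: N + P sin 15° = W cos 37.9° = 1485 N.
Along incline: P cos 15° + μN = W sin 37.9° with W sin 37.9° = 1156 N.
Solving the pair for P and N: P = 636.3 N, N = 1320 N (and f = μN = 541.2 N).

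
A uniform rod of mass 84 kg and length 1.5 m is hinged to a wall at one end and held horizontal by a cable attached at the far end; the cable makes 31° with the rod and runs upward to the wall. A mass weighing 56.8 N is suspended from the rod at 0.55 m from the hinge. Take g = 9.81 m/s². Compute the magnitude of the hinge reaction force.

Take torques about the hinge: T sin 31° · 1.5 = 84×9.81×0.75 + 56.8×0.55 = 649.27 N·m.
So T = 649.27 / (0.5150 × 1.5) = 840.42 N.
ΣF_x = 0: H_x = T cos 31° = 720.38 N.
ΣF_y = 0: H_y = (84×9.81 + 56.8) − T sin 31° = 880.84 − 432.85 = 447.99 N.
|H| = √(H_x² + H_y²) = √((720.38)² + (447.99)²) = 848.32 N.

|H| ≈ 848 N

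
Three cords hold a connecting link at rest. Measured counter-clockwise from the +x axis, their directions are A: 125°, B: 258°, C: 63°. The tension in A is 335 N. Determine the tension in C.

Resolve: ΣF_x = 335 cos 125° + T_B cos 258° + T_C cos 63° = 0.
        ΣF_y = 335 sin 125° + T_B sin 258° + T_C sin 63° = 0.
The known terms sum to (-192.1, 274.4) N, so -0.2079 T_B + 0.4540 T_C = 192.1 and -0.9781 T_B + 0.8910 T_C = -274.4.
Solving simultaneously: T_B = 1143 N, T_C = 946.6 N.

T_C ≈ 947 N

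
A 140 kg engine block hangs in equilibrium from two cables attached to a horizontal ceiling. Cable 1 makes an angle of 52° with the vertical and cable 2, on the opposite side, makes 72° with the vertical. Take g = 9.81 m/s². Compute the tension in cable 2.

T_2 ≈ 1310 N

Angles from the horizontal: cable 1 is 90° − 52° = 38°, cable 2 is 90° − 72° = 18°.
Weight W = 140 × 9.81 = 1373 N acts straight down.
Horizontal: T_1 cos 38° = T_2 cos 18°  →  T_1 = 1.207 T_2.
Vertical: T_1 sin 38° + T_2 sin 18° = 1373.
Substituting the horizontal relation into the vertical equation gives 1.052 T_2 = 1373, so T_2 = 1305 N.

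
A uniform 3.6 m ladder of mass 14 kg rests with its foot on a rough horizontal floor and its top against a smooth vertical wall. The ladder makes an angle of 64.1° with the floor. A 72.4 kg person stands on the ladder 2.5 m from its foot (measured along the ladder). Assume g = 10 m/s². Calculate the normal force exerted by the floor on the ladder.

N_floor ≈ 864 N

ΣF_y = 0: N_floor = 14×10 + 72.4×10 = 864 N.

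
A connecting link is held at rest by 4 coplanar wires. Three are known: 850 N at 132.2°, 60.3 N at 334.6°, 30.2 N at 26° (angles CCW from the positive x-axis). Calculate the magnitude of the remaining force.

Sum the known components: ΣF_x = -489.3 N, ΣF_y = 617.1 N.
For equilibrium the remaining force must supply (−ΣF_x, −ΣF_y) = (489.3, -617.1) N.
Magnitude = √((489.3)² + (-617.1)²) = 787.5 N; direction = atan2(-617.1, 489.3) = 308.4°.

F ≈ 788 N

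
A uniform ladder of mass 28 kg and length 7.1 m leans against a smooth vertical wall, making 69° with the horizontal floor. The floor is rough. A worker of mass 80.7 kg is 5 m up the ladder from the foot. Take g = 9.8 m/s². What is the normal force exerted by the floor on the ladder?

N_floor ≈ 1070 N

ΣF_y = 0: N_floor = 28×9.8 + 80.7×9.8 = 1065.3 N.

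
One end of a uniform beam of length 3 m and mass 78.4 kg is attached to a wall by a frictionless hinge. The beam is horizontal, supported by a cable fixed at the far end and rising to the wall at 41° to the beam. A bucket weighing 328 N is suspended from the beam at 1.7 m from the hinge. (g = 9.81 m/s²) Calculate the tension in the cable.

Take torques about the hinge: T sin 41° · 3 = 78.4×9.81×1.5 + 328×1.7 = 1711.3 N·m.
So T = 1711.3 / (0.6561 × 3) = 869.46 N.

T ≈ 869 N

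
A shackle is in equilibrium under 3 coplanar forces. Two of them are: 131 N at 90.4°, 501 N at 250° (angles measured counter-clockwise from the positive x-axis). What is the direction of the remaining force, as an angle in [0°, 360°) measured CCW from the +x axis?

Sum the known components: ΣF_x = -172.3 N, ΣF_y = -339.8 N.
For equilibrium the remaining force must supply (−ΣF_x, −ΣF_y) = (172.3, 339.8) N.
Magnitude = √((172.3)² + (339.8)²) = 381 N; direction = atan2(339.8, 172.3) = 63.1°.

θ ≈ 63.1°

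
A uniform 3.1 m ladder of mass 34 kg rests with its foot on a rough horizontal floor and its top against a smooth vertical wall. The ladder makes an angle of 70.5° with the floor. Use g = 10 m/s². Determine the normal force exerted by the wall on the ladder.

N_wall ≈ 60.2 N

Torques about the foot: N_wall · 3.1 sin 70.5° = 34×10×1.55 cos 70.5° → N_wall = 60.2 N.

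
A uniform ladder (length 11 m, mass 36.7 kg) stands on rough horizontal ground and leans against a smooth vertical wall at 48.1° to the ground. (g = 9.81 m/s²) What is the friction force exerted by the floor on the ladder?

f ≈ 162 N

Torques about the foot: N_wall · 11 sin 48.1° = 36.7×9.81×5.5 cos 48.1° → N_wall = 161.52 N.
ΣF_x = 0: f_floor = N_wall = 161.52 N.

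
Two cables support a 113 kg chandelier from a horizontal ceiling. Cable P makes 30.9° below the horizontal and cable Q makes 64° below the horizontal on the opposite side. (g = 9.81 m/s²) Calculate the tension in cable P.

T_P ≈ 488 N

Weight W = 113 × 9.81 = 1109 N acts straight down.
Horizontal: T_P cos 30.9° = T_Q cos 64°  →  T_Q = 1.957 T_P.
Vertical: T_P sin 30.9° + T_Q sin 64° = 1109.
Substituting the horizontal relation into the vertical equation gives 2.273 T_P = 1109, so T_P = 487.7 N.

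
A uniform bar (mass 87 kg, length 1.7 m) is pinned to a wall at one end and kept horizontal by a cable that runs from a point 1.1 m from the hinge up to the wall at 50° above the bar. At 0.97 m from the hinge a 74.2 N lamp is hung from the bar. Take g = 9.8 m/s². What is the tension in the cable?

Take torques about the hinge: T sin 50° · 1.1 = 87×9.8×0.85 + 74.2×0.97 = 796.68 N·m.
So T = 796.68 / (0.7660 × 1.1) = 945.45 N.

T ≈ 945 N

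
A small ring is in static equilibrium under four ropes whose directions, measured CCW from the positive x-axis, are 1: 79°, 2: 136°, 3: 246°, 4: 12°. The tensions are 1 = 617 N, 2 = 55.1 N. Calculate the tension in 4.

T_4 ≈ 236 N

Resolve: ΣF_x = 617 cos 79° + 55.1 cos 136° + T_3 cos 246° + T_4 cos 12° = 0.
        ΣF_y = 617 sin 79° + 55.1 sin 136° + T_3 sin 246° + T_4 sin 12° = 0.
The known terms sum to (78.09, 643.9) N, so -0.4067 T_3 + 0.9781 T_4 = -78.09 and -0.9135 T_3 + 0.2079 T_4 = -643.9.
Solving simultaneously: T_3 = 758.5 N, T_4 = 235.6 N.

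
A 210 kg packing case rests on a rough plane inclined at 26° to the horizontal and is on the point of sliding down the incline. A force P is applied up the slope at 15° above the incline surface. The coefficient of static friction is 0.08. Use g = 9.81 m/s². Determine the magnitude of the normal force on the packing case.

On the verge of sliding down the incline, friction equals μN and acts up the slope.
Perpendicular: N + P sin 15° = W cos 26° = 1852 N.
Along incline: P cos 15° + μN = W sin 26° with W sin 26° = 903.1 N.
Solving the pair for P and N: P = 798.7 N, N = 1645 N (and f = μN = 131.6 N).

N ≈ 1640 N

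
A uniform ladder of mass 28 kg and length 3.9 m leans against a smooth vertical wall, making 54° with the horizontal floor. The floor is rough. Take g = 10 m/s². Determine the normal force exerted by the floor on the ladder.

ΣF_y = 0: N_floor = 28×10 = 280 N.

N_floor ≈ 280 N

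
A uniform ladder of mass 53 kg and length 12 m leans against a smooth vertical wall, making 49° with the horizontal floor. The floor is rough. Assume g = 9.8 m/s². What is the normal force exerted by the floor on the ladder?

N_floor ≈ 519 N

ΣF_y = 0: N_floor = 53×9.8 = 519.4 N.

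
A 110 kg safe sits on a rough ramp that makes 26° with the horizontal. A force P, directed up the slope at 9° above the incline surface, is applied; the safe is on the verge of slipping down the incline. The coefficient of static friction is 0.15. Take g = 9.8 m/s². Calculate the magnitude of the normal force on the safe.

N ≈ 916 N

On the verge of sliding down the incline, friction equals μN and acts up the slope.
Perpendicular: N + P sin 9° = W cos 26° = 968.9 N.
Along incline: P cos 9° + μN = W sin 26° with W sin 26° = 472.6 N.
Solving the pair for P and N: P = 339.4 N, N = 915.8 N (and f = μN = 137.4 N).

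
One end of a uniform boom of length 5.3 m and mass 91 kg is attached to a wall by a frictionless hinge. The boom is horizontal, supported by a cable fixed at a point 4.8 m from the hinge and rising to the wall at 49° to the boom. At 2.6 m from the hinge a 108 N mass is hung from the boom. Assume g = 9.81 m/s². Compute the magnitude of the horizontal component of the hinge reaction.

Take torques about the hinge: T sin 49° · 4.8 = 91×9.81×2.65 + 108×2.6 = 2646.5 N·m.
So T = 2646.5 / (0.7547 × 4.8) = 730.55 N.
ΣF_x = 0: H_x = T cos 49° = 479.28 N.

H_x ≈ 479 N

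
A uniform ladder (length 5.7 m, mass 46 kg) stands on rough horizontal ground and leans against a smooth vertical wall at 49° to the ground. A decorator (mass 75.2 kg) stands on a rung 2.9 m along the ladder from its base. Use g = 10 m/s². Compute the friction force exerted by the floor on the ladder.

Torques about the foot: N_wall · 5.7 sin 49° = 46×10×2.85 cos 49° + 75.2×10×2.9 cos 49° → N_wall = 532.52 N.
ΣF_x = 0: f_floor = N_wall = 532.52 N.

f ≈ 533 N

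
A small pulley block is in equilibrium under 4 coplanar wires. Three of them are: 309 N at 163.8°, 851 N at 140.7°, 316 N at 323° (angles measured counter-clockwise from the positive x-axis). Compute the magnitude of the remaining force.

F ≈ 827 N

Sum the known components: ΣF_x = -702.9 N, ΣF_y = 435 N.
For equilibrium the remaining force must supply (−ΣF_x, −ΣF_y) = (702.9, -435) N.
Magnitude = √((702.9)² + (-435)²) = 826.6 N; direction = atan2(-435, 702.9) = 328.2°.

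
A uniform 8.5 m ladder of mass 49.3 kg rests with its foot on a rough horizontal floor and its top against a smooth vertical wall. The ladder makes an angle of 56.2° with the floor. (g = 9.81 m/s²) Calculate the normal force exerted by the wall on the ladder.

N_wall ≈ 162 N

Torques about the foot: N_wall · 8.5 sin 56.2° = 49.3×9.81×4.25 cos 56.2° → N_wall = 161.88 N.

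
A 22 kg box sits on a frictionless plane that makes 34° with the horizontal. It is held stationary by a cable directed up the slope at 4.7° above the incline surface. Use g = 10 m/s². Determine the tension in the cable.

T ≈ 123 N

Take axes along and perpendicular to the incline. Weight components: W sin 34° = 123 N down-slope, W cos 34° = 182.4 N into the surface.
Along incline: T cos 4.7° = W sin 34° → T = 123.4 N.
Perpendicular: N = W cos 34° − T sin 4.7° = 172.3 N.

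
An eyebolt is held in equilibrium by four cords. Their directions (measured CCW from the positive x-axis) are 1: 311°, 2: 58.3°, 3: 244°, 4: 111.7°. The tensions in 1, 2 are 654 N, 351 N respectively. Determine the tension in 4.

T_4 ≈ 861 N

Resolve: ΣF_x = 654 cos 311° + 351 cos 58.3° + T_3 cos 244° + T_4 cos 111.7° = 0.
        ΣF_y = 654 sin 311° + 351 sin 58.3° + T_3 sin 244° + T_4 sin 111.7° = 0.
The known terms sum to (613.5, -194.9) N, so -0.4384 T_3 − 0.3697 T_4 = -613.5 and -0.8988 T_3 + 0.9291 T_4 = 194.9.
Solving simultaneously: T_3 = 673.2 N, T_4 = 861.1 N.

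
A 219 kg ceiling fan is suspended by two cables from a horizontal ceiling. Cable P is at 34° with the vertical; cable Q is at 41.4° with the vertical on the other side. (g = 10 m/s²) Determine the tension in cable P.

T_P ≈ 1500 N

Angles from the horizontal: cable P is 90° − 34° = 56°, cable Q is 90° − 41.4° = 48.6°.
Weight W = 219 × 10 = 2190 N acts straight down.
Horizontal: T_P cos 56° = T_Q cos 48.6°  →  T_Q = 0.8456 T_P.
Vertical: T_P sin 56° + T_Q sin 48.6° = 2190.
Substituting the horizontal relation into the vertical equation gives 1.463 T_P = 2190, so T_P = 1497 N.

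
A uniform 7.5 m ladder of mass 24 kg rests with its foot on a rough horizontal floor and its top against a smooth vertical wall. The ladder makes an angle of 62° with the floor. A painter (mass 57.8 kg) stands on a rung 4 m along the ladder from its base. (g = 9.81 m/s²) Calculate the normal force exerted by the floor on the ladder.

N_floor ≈ 802 N

ΣF_y = 0: N_floor = 24×9.81 + 57.8×9.81 = 802.46 N.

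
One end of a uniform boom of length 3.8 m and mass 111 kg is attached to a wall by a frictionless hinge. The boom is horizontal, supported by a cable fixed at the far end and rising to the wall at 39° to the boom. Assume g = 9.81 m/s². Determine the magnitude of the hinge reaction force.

Take torques about the hinge: T sin 39° · 3.8 = 111×9.81×1.9 = 2068.9 N·m.
So T = 2068.9 / (0.6293 × 3.8) = 865.15 N.
ΣF_x = 0: H_x = T cos 39° = 672.35 N.
ΣF_y = 0: H_y = (111×9.81) − T sin 39° = 1088.9 − 544.46 = 544.45 N.
|H| = √(H_x² + H_y²) = √((672.35)² + (544.45)²) = 865.15 N.

|H| ≈ 865 N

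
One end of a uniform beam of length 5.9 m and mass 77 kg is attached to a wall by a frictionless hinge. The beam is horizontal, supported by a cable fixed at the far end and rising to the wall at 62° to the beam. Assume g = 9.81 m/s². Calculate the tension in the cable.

Take torques about the hinge: T sin 62° · 5.9 = 77×9.81×2.95 = 2228.3 N·m.
So T = 2228.3 / (0.8829 × 5.9) = 427.75 N.

T ≈ 428 N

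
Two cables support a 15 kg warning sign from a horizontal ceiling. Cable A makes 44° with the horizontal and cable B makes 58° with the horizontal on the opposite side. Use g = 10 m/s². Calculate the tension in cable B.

T_B ≈ 110 N

Weight W = 15 × 10 = 150 N acts straight down.
Horizontal: T_A cos 44° = T_B cos 58°  →  T_A = 0.7367 T_B.
Vertical: T_A sin 44° + T_B sin 58° = 150.
Substituting the horizontal relation into the vertical equation gives 1.36 T_B = 150, so T_B = 110.3 N.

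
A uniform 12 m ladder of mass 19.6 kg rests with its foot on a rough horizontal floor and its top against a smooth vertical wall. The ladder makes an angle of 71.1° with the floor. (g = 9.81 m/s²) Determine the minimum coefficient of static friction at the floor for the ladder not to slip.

ΣF_y = 0: N_floor = 19.6×9.81 = 192.28 N.
Torques about the foot: N_wall · 12 sin 71.1° = 19.6×9.81×6 cos 71.1° → N_wall = 32.915 N.
ΣF_x = 0: f_floor = N_wall = 32.915 N.
μ_min = f_floor / N_floor = 32.915 / 192.28 = 0.1712.

μ_min ≈ 0.171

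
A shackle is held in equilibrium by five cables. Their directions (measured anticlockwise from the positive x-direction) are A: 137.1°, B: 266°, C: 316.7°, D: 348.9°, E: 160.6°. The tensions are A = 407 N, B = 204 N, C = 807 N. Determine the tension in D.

Resolve: ΣF_x = 407 cos 137.1° + 204 cos 266° + 807 cos 316.7° + T_D cos 348.9° + T_E cos 160.6° = 0.
        ΣF_y = 407 sin 137.1° + 204 sin 266° + 807 sin 316.7° + T_D sin 348.9° + T_E sin 160.6° = 0.
The known terms sum to (274.9, -479.9) N, so 0.9813 T_D − 0.9432 T_E = -274.9 and -0.1925 T_D + 0.3322 T_E = 479.9.
Solving simultaneously: T_D = 2503 N, T_E = 2896 N.

T_D ≈ 2500 N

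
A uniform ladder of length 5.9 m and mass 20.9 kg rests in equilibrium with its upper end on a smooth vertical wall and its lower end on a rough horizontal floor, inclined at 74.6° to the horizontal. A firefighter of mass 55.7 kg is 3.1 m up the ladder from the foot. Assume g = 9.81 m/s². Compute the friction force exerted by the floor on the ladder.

f ≈ 107 N

Torques about the foot: N_wall · 5.9 sin 74.6° = 20.9×9.81×2.95 cos 74.6° + 55.7×9.81×3.1 cos 74.6° → N_wall = 107.32 N.
ΣF_x = 0: f_floor = N_wall = 107.32 N.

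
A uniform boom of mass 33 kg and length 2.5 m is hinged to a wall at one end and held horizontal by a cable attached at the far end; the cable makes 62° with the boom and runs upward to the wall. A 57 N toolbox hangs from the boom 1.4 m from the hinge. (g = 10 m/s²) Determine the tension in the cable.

Take torques about the hinge: T sin 62° · 2.5 = 33×10×1.25 + 57×1.4 = 492.3 N·m.
So T = 492.3 / (0.8829 × 2.5) = 223.03 N.

T ≈ 223 N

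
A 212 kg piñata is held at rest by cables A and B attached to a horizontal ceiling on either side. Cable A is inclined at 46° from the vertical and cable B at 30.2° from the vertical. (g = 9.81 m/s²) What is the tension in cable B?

T_B ≈ 1540 N

Angles from the horizontal: cable A is 90° − 46° = 44°, cable B is 90° − 30.2° = 59.8°.
Weight W = 212 × 9.81 = 2080 N acts straight down.
Horizontal: T_A cos 44° = T_B cos 59.8°  →  T_A = 0.6993 T_B.
Vertical: T_A sin 44° + T_B sin 59.8° = 2080.
Substituting the horizontal relation into the vertical equation gives 1.35 T_B = 2080, so T_B = 1540 N.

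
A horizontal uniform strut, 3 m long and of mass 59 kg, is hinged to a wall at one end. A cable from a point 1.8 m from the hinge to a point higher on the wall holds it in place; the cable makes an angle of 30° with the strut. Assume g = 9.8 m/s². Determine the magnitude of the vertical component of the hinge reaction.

Take torques about the hinge: T sin 30° · 1.8 = 59×9.8×1.5 = 867.3 N·m.
So T = 867.3 / (0.5000 × 1.8) = 963.67 N.
ΣF_y = 0: H_y = (59×9.8) − T sin 30° = 578.2 − 481.83 = 96.367 N.

|H_y| ≈ 96.4 N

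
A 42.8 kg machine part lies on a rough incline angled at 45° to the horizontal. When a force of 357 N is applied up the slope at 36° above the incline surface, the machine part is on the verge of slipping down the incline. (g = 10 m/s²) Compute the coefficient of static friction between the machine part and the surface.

μ ≈ 0.149

On the verge of sliding down the incline, friction is at its maximum μN and acts up the slope.
Perpendicular to incline: N = W cos 45° − P sin 36° = 302.6 − 209.8 = 92.8 N.
Along incline: P cos 36° + μN = W sin 45° → μ = (W sin 45° − P cos 36°) / N = 0.1489.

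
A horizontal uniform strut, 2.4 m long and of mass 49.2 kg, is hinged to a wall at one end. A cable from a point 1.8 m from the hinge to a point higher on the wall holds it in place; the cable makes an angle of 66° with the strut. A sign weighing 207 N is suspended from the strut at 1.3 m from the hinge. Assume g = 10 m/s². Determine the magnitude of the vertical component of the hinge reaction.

Take torques about the hinge: T sin 66° · 1.8 = 49.2×10×1.2 + 207×1.3 = 859.5 N·m.
So T = 859.5 / (0.9135 × 1.8) = 522.69 N.
ΣF_y = 0: H_y = (49.2×10 + 207) − T sin 66° = 699 − 477.5 = 221.5 N.

|H_y| ≈ 222 N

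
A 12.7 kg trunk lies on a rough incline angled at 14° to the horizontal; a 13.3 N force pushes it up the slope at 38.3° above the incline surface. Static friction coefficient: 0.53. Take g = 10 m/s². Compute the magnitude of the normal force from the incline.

Axes along / perpendicular to the incline. W sin 14° = 30.72 N down-slope; W cos 14° = 123.2 N into the surface.
Perpendicular: N = W cos 14° − P sin 38.3° = 123.2 − 8.243 = 115 N.
Along incline: P cos 38.3° + f = W sin 14° (friction acts up-slope) → f = 30.72 − 10.44 = 20.29 N.
|f| = 20.29 N ≤ μN = 60.94 N, so the trunk is indeed static.

N ≈ 115 N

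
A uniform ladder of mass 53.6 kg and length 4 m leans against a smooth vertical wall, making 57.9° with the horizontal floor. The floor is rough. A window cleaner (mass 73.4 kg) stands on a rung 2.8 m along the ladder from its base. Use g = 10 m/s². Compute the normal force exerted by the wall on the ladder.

N_wall ≈ 490 N

Torques about the foot: N_wall · 4 sin 57.9° = 53.6×10×2 cos 57.9° + 73.4×10×2.8 cos 57.9° → N_wall = 490.42 N.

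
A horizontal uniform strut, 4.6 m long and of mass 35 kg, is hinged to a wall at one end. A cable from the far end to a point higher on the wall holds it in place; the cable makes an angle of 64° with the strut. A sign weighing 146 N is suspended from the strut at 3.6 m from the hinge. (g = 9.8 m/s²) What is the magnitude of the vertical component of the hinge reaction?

|H_y| ≈ 203 N

Take torques about the hinge: T sin 64° · 4.6 = 35×9.8×2.3 + 146×3.6 = 1314.5 N·m.
So T = 1314.5 / (0.8988 × 4.6) = 317.94 N.
ΣF_y = 0: H_y = (35×9.8 + 146) − T sin 64° = 489 − 285.76 = 203.24 N.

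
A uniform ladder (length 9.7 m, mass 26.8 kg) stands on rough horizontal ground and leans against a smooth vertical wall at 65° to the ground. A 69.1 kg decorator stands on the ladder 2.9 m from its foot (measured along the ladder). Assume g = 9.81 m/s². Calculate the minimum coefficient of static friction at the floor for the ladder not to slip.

ΣF_y = 0: N_floor = 26.8×9.81 + 69.1×9.81 = 940.78 N.
Torques about the foot: N_wall · 9.7 sin 65° = 26.8×9.81×4.85 cos 65° + 69.1×9.81×2.9 cos 65° → N_wall = 155.8 N.
ΣF_x = 0: f_floor = N_wall = 155.8 N.
μ_min = f_floor / N_floor = 155.8 / 940.78 = 0.1656.

μ_min ≈ 0.166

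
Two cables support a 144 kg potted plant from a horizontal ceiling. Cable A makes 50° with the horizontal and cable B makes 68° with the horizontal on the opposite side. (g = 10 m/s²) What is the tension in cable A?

Weight W = 144 × 10 = 1440 N acts straight down.
Horizontal: T_A cos 50° = T_B cos 68°  →  T_B = 1.716 T_A.
Vertical: T_A sin 50° + T_B sin 68° = 1440.
Substituting the horizontal relation into the vertical equation gives 2.357 T_A = 1440, so T_A = 610.9 N.

T_A ≈ 611 N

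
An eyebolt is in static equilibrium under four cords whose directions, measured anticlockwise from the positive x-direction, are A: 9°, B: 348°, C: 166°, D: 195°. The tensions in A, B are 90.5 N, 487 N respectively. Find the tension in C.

T_C ≈ 476 N

Resolve: ΣF_x = 90.5 cos 9° + 487 cos 348° + T_C cos 166° + T_D cos 195° = 0.
        ΣF_y = 90.5 sin 9° + 487 sin 348° + T_C sin 166° + T_D sin 195° = 0.
The known terms sum to (565.7, -87.1) N, so -0.9703 T_C − 0.9659 T_D = -565.7 and 0.2419 T_C − 0.2588 T_D = 87.1.
Solving simultaneously: T_C = 475.6 N, T_D = 108 N.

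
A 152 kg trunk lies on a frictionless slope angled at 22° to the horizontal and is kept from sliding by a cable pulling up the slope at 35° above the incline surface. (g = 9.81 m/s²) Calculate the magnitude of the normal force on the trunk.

Take axes along and perpendicular to the incline. Weight components: W sin 22° = 558.6 N down-slope, W cos 22° = 1383 N into the surface.
Along incline: T cos 35° = W sin 22° → T = 681.9 N.
Perpendicular: N = W cos 22° − T sin 35° = 991.4 N.

N ≈ 991 N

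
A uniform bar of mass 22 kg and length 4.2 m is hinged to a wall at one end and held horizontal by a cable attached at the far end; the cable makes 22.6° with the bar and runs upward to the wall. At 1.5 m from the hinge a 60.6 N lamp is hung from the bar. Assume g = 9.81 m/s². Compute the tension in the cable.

T ≈ 337 N

Take torques about the hinge: T sin 22.6° · 4.2 = 22×9.81×2.1 + 60.6×1.5 = 544.12 N·m.
So T = 544.12 / (0.3843 × 4.2) = 337.12 N.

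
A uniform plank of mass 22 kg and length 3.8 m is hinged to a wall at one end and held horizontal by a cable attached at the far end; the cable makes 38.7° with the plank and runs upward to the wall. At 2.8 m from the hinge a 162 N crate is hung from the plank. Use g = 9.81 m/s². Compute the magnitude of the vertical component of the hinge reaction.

Take torques about the hinge: T sin 38.7° · 3.8 = 22×9.81×1.9 + 162×2.8 = 863.66 N·m.
So T = 863.66 / (0.6252 × 3.8) = 363.5 N.
ΣF_y = 0: H_y = (22×9.81 + 162) − T sin 38.7° = 377.82 − 227.28 = 150.54 N.

|H_y| ≈ 151 N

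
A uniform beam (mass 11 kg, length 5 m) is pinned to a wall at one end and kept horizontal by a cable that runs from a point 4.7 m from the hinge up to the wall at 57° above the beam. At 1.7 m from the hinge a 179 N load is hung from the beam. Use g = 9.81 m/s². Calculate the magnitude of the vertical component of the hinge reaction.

Take torques about the hinge: T sin 57° · 4.7 = 11×9.81×2.5 + 179×1.7 = 574.08 N·m.
So T = 574.08 / (0.8387 × 4.7) = 145.64 N.
ΣF_y = 0: H_y = (11×9.81 + 179) − T sin 57° = 286.91 − 122.14 = 164.77 N.

|H_y| ≈ 165 N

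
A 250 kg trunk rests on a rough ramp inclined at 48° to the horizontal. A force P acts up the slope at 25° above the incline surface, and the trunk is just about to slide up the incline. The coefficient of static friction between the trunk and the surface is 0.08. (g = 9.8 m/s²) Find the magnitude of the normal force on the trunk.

N ≈ 762 N

On the verge of sliding up the incline, friction equals μN and acts down the slope.
Perpendicular: N + P sin 25° = W cos 48° = 1639 N.
Along incline: P cos 25° = W sin 48° + μN  with W sin 48° = 1821 N.
Solving the pair for P and N: P = 2076 N, N = 761.9 N (and f = μN = 60.96 N).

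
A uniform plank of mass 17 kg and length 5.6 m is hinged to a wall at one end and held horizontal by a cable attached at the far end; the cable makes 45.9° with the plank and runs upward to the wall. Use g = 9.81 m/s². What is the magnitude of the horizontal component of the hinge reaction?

H_x ≈ 80.8 N

Take torques about the hinge: T sin 45.9° · 5.6 = 17×9.81×2.8 = 466.96 N·m.
So T = 466.96 / (0.7181 × 5.6) = 116.11 N.
ΣF_x = 0: H_x = T cos 45.9° = 80.806 N.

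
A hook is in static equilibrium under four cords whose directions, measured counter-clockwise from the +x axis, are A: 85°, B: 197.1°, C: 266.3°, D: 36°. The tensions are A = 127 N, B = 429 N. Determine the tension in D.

T_D ≈ 517 N

Resolve: ΣF_x = 127 cos 85° + 429 cos 197.1° + T_C cos 266.3° + T_D cos 36° = 0.
        ΣF_y = 127 sin 85° + 429 sin 197.1° + T_C sin 266.3° + T_D sin 36° = 0.
The known terms sum to (-399, 0.3734) N, so -0.0645 T_C + 0.8090 T_D = 399 and -0.9979 T_C + 0.5878 T_D = -0.3734.
Solving simultaneously: T_C = 305.2 N, T_D = 517.5 N.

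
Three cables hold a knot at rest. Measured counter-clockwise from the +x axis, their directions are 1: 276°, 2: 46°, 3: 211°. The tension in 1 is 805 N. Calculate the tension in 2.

T_2 ≈ 2820 N

Resolve: ΣF_x = 805 cos 276° + T_2 cos 46° + T_3 cos 211° = 0.
        ΣF_y = 805 sin 276° + T_2 sin 46° + T_3 sin 211° = 0.
The known terms sum to (84.15, -800.6) N, so 0.6947 T_2 − 0.8572 T_3 = -84.15 and 0.7193 T_2 − 0.5150 T_3 = 800.6.
Solving simultaneously: T_2 = 2819 N, T_3 = 2383 N.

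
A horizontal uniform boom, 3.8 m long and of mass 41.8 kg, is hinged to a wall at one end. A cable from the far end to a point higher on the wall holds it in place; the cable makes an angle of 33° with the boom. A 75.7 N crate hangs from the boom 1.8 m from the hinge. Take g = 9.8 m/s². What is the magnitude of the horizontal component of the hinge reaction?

H_x ≈ 371 N

Take torques about the hinge: T sin 33° · 3.8 = 41.8×9.8×1.9 + 75.7×1.8 = 914.58 N·m.
So T = 914.58 / (0.5446 × 3.8) = 441.9 N.
ΣF_x = 0: H_x = T cos 33° = 370.61 N.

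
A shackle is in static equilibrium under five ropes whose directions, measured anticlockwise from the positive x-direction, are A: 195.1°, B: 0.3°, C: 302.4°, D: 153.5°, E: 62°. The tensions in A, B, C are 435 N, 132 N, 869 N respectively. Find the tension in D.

T_D ≈ 554 N

Resolve: ΣF_x = 435 cos 195.1° + 132 cos 0.3° + 869 cos 302.4° + T_D cos 153.5° + T_E cos 62° = 0.
        ΣF_y = 435 sin 195.1° + 132 sin 0.3° + 869 sin 302.4° + T_D sin 153.5° + T_E sin 62° = 0.
The known terms sum to (177.7, -846.3) N, so -0.8949 T_D + 0.4695 T_E = -177.7 and 0.4462 T_D + 0.8829 T_E = 846.3.
Solving simultaneously: T_D = 554.4 N, T_E = 678.4 N.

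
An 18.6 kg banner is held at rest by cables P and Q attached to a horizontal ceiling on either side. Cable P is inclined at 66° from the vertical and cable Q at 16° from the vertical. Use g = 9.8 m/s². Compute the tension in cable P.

Angles from the horizontal: cable P is 90° − 66° = 24°, cable Q is 90° − 16° = 74°.
Weight W = 18.6 × 9.8 = 182.3 N acts straight down.
Horizontal: T_P cos 24° = T_Q cos 74°  →  T_Q = 3.314 T_P.
Vertical: T_P sin 24° + T_Q sin 74° = 182.3.
Substituting the horizontal relation into the vertical equation gives 3.593 T_P = 182.3, so T_P = 50.74 N.

T_P ≈ 50.7 N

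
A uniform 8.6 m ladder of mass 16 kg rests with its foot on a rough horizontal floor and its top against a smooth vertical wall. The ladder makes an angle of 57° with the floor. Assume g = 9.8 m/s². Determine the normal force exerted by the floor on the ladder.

N_floor ≈ 157 N

ΣF_y = 0: N_floor = 16×9.8 = 156.8 N.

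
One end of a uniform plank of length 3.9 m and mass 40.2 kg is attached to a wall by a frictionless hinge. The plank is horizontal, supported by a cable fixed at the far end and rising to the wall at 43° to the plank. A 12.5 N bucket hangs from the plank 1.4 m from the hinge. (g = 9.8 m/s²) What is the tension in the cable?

Take torques about the hinge: T sin 43° · 3.9 = 40.2×9.8×1.95 + 12.5×1.4 = 785.72 N·m.
So T = 785.72 / (0.6820 × 3.9) = 295.41 N.

T ≈ 295 N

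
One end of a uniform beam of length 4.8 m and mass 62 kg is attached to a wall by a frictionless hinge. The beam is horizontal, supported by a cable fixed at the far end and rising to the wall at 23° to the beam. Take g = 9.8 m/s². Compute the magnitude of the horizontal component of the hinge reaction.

Take torques about the hinge: T sin 23° · 4.8 = 62×9.8×2.4 = 1458.2 N·m.
So T = 1458.2 / (0.3907 × 4.8) = 777.52 N.
ΣF_x = 0: H_x = T cos 23° = 715.71 N.

H_x ≈ 716 N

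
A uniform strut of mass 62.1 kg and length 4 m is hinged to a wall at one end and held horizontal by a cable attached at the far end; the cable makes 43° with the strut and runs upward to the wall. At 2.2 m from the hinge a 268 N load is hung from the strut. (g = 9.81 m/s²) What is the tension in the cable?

Take torques about the hinge: T sin 43° · 4 = 62.1×9.81×2 + 268×2.2 = 1808 N·m.
So T = 1808 / (0.6820 × 4) = 662.76 N.

T ≈ 663 N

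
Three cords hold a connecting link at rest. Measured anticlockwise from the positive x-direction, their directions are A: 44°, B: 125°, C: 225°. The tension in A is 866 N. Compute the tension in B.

Resolve: ΣF_x = 866 cos 44° + T_B cos 125° + T_C cos 225° = 0.
        ΣF_y = 866 sin 44° + T_B sin 125° + T_C sin 225° = 0.
The known terms sum to (622.9, 601.6) N, so -0.5736 T_B − 0.7071 T_C = -622.9 and 0.8192 T_B − 0.7071 T_C = -601.6.
Solving simultaneously: T_B = 15.35 N, T_C = 868.5 N.

T_B ≈ 15.3 N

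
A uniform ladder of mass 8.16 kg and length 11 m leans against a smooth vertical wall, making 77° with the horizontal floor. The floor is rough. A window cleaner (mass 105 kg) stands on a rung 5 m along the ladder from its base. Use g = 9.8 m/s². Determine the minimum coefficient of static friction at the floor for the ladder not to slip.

μ_min ≈ 0.106

ΣF_y = 0: N_floor = 8.16×9.8 + 105×9.8 = 1109 N.
Torques about the foot: N_wall · 11 sin 77° = 8.16×9.8×5.5 cos 77° + 105×9.8×5 cos 77° → N_wall = 117.21 N.
ΣF_x = 0: f_floor = N_wall = 117.21 N.
μ_min = f_floor / N_floor = 117.21 / 1109 = 0.1057.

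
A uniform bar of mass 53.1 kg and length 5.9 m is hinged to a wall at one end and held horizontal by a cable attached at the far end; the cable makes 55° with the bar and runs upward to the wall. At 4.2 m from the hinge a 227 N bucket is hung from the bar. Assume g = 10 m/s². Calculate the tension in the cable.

Take torques about the hinge: T sin 55° · 5.9 = 53.1×10×2.95 + 227×4.2 = 2519.9 N·m.
So T = 2519.9 / (0.8192 × 5.9) = 521.38 N.

T ≈ 521 N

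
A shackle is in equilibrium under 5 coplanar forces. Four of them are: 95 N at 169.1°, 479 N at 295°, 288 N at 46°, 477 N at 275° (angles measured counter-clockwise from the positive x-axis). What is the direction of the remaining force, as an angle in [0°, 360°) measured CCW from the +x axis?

θ ≈ 117°

Sum the known components: ΣF_x = 350.8 N, ΣF_y = -684.2 N.
For equilibrium the remaining force must supply (−ΣF_x, −ΣF_y) = (-350.8, 684.2) N.
Magnitude = √((-350.8)² + (684.2)²) = 768.9 N; direction = atan2(684.2, -350.8) = 117.1°.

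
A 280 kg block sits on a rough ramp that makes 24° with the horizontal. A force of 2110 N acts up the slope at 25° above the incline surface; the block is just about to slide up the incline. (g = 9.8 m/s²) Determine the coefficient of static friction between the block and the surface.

μ ≈ 0.493

On the verge of sliding up the incline, friction is at its maximum μN and acts down the slope.
Perpendicular to incline: N = W cos 24° − P sin 25° = 2507 − 891.7 = 1615 N.
Along incline: P cos 25° − μN = W sin 24° → μ = −(W sin 24° − P cos 25°) / N = 0.493.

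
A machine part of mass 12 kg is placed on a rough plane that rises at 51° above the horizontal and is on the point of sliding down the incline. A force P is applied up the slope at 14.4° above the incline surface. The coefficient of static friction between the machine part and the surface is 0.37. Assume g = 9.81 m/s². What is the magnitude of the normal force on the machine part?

On the verge of sliding down the incline, friction equals μN and acts up the slope.
Perpendicular: N + P sin 14.4° = W cos 51° = 74.08 N.
Along incline: P cos 14.4° + μN = W sin 51° with W sin 51° = 91.49 N.
Solving the pair for P and N: P = 73.1 N, N = 55.91 N (and f = μN = 20.68 N).

N ≈ 55.9 N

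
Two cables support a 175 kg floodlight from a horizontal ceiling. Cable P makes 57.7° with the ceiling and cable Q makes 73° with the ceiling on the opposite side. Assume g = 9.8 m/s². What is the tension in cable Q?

Weight W = 175 × 9.8 = 1715 N acts straight down.
Horizontal: T_P cos 57.7° = T_Q cos 73°  →  T_P = 0.5472 T_Q.
Vertical: T_P sin 57.7° + T_Q sin 73° = 1715.
Substituting the horizontal relation into the vertical equation gives 1.419 T_Q = 1715, so T_Q = 1209 N.

T_Q ≈ 1210 N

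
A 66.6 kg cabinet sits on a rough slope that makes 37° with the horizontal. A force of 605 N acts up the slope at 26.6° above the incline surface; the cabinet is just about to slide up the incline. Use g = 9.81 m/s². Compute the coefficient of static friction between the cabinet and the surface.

On the verge of sliding up the incline, friction is at its maximum μN and acts down the slope.
Perpendicular to incline: N = W cos 37° − P sin 26.6° = 521.8 − 270.9 = 250.9 N.
Along incline: P cos 26.6° − μN = W sin 37° → μ = −(W sin 37° − P cos 26.6°) / N = 0.589.

μ ≈ 0.589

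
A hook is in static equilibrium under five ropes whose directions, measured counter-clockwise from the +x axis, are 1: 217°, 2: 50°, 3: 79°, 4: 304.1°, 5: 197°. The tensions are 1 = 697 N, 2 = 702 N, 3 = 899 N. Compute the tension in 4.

Resolve: ΣF_x = 697 cos 217° + 702 cos 50° + 899 cos 79° + T_4 cos 304.1° + T_5 cos 197° = 0.
        ΣF_y = 697 sin 217° + 702 sin 50° + 899 sin 79° + T_4 sin 304.1° + T_5 sin 197° = 0.
The known terms sum to (66.13, 1001) N, so 0.5606 T_4 − 0.9563 T_5 = -66.13 and -0.8281 T_4 − 0.2924 T_5 = -1001.
Solving simultaneously: T_4 = 981.1 N, T_5 = 644.3 N.

T_4 ≈ 981 N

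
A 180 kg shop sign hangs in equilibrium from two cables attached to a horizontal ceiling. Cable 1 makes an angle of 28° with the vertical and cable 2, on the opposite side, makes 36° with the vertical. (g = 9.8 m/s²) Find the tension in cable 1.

T_1 ≈ 1150 N

Angles from the horizontal: cable 1 is 90° − 28° = 62°, cable 2 is 90° − 36° = 54°.
Weight W = 180 × 9.8 = 1764 N acts straight down.
Horizontal: T_1 cos 62° = T_2 cos 54°  →  T_2 = 0.7987 T_1.
Vertical: T_1 sin 62° + T_2 sin 54° = 1764.
Substituting the horizontal relation into the vertical equation gives 1.529 T_1 = 1764, so T_1 = 1154 N.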